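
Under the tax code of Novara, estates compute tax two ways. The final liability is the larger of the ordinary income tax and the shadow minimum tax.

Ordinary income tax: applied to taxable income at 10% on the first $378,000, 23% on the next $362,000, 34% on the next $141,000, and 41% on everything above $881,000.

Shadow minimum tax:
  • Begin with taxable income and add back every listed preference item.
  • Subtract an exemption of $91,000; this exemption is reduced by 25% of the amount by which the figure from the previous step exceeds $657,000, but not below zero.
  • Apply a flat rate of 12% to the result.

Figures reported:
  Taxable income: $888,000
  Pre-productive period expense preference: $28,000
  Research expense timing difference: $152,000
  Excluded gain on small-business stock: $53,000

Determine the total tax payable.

Ordinary income tax:
  $378,000 × 10% = $37,800
  $362,000 × 23% = $83,260
  $141,000 × 34% = $47,940
  $7,000 × 41% = $2,870
  → $171,870

Shadow minimum tax:
  Adjusted income: $888,000 + $28,000 + $152,000 + $53,000 = $1,121,000
  Exemption: 25% × ($1,121,000 − $657,000) = $116,000 ≥ $91,000, so the exemption is fully phased out
  Base: $1,121,000 − $0 = $1,121,000
  $1,121,000 × 12% = $134,520

$171,870 > $134,520, so the ordinary income tax governs.

$171,870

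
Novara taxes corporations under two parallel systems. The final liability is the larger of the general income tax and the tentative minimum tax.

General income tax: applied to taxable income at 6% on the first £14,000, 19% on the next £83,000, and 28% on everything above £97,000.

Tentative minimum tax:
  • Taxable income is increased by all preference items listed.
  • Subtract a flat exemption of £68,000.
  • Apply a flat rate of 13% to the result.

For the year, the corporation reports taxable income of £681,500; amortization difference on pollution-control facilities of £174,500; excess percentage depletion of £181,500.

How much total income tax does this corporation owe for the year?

£180,270

Tentative minimum tax:
  Adjusted income: £681,500 + £174,500 + £181,500 = £1,037,500
  Less exemption £68,000 → base £969,500
  £969,500 × 13% = £126,035

General income tax:
  £14,000 × 6% = £840
  £83,000 × 19% = £15,770
  £584,500 × 28% = £163,660
  → £180,270

£180,270 > £126,035, so the general income tax governs.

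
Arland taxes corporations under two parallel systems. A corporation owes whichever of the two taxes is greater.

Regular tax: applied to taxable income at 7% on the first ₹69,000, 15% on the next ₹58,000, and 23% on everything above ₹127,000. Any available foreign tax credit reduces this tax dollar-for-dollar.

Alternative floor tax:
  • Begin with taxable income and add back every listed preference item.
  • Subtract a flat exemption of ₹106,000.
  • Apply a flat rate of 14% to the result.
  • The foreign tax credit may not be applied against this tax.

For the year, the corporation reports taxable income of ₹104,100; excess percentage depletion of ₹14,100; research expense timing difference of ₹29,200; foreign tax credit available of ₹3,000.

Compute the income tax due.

Alternative floor tax:
  Adjusted income: ₹104,100 + ₹14,100 + ₹29,200 = ₹147,400
  Less exemption ₹106,000 → base ₹41,400
  ₹41,400 × 14% = ₹5,796

Regular tax:
  ₹69,000 × 7% = ₹4,830
  ₹35,100 × 15% = ₹5,265
  → ₹10,095
  Less foreign tax credit ₹3,000 → ₹7,095

₹7,095 > ₹5,796, so the regular tax governs.

₹7,095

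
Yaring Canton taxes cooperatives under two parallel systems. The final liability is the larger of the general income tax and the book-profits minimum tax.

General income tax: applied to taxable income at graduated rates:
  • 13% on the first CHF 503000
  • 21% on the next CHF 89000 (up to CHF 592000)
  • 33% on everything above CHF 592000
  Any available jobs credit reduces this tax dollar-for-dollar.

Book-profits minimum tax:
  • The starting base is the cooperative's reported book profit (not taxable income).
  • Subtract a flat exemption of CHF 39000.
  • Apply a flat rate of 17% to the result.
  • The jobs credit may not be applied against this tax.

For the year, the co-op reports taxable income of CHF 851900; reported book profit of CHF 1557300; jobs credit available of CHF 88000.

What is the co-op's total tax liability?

CHF 258111

General income tax:
  CHF 503000 × 13% = CHF 65390
  CHF 89000 × 21% = CHF 18690
  CHF 259900 × 33% = CHF 85767
  → CHF 169847
  Less jobs credit CHF 88000 → CHF 81847

Book-profits minimum tax:
  Base (reported book profit): CHF 1557300
  Less exemption CHF 39000 → base CHF 1518300
  CHF 1518300 × 17% = CHF 258111

CHF 258111 > CHF 81847, so the book-profits minimum tax is the binding amount.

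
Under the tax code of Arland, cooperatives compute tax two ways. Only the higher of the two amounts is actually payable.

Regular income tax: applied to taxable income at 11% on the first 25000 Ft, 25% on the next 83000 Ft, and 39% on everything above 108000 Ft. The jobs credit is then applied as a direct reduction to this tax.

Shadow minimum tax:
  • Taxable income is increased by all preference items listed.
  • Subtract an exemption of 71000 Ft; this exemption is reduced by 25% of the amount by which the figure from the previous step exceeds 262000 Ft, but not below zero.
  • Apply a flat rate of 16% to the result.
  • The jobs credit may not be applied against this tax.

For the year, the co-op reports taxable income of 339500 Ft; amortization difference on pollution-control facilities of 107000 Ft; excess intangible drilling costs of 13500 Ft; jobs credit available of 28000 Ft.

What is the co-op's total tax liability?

85785 Ft

Shadow minimum tax:
  Adjusted income: 339500 Ft + 107000 Ft + 13500 Ft = 460000 Ft
  Exemption: 71000 Ft − 25% × (460000 Ft − 262000 Ft) = 71000 Ft − 49500 Ft = 21500 Ft
  Base: 460000 Ft − 21500 Ft = 438500 Ft
  438500 Ft × 16% = 70160 Ft

Regular income tax:
  25000 Ft × 11% = 2750 Ft
  83000 Ft × 25% = 20750 Ft
  231500 Ft × 39% = 90285 Ft
  → 113785 Ft
  Less jobs credit 28000 Ft → 85785 Ft

85785 Ft > 70160 Ft, so the regular income tax governs.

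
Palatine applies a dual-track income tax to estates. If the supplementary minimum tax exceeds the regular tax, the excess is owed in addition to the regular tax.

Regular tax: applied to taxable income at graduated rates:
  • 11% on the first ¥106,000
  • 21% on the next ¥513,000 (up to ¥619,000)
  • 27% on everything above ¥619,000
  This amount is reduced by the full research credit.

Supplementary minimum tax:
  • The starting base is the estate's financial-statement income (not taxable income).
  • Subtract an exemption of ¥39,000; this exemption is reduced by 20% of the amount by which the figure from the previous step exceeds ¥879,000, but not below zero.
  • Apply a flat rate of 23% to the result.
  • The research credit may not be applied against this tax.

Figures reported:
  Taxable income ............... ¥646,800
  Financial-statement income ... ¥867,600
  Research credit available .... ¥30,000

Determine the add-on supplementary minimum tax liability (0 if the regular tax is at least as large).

Regular tax:
  ¥106,000 × 11% = ¥11,660
  ¥513,000 × 21% = ¥107,730
  ¥27,800 × 27% = ¥7,506
  → ¥126,896
  Less research credit ¥30,000 → ¥96,896

Supplementary minimum tax:
  Base (financial-statement income): ¥867,600
  Exemption: ¥867,600 ≤ ¥879,000, so full ¥39,000 applies
  Base: ¥867,600 − ¥39,000 = ¥828,600
  ¥828,600 × 23% = ¥190,578

Excess of supplementary minimum tax over regular tax: ¥190,578 − ¥96,896 = ¥93,682.

¥93,682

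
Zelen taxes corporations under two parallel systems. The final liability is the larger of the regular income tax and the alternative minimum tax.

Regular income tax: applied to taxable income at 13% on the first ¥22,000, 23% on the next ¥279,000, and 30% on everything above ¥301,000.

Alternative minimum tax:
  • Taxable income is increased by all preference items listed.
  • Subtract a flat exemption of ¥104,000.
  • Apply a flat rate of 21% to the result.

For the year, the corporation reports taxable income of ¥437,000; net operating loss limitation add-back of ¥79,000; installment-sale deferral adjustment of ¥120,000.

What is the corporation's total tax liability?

Regular income tax:
  ¥22,000 × 13% = ¥2,860
  ¥279,000 × 23% = ¥64,170
  ¥136,000 × 30% = ¥40,800
  → ¥107,830

Alternative minimum tax:
  Adjusted income: ¥437,000 + ¥79,000 + ¥120,000 = ¥636,000
  Less exemption ¥104,000 → base ¥532,000
  ¥532,000 × 21% = ¥111,720

¥111,720 > ¥107,830, so the alternative minimum tax is the binding amount.

¥111,720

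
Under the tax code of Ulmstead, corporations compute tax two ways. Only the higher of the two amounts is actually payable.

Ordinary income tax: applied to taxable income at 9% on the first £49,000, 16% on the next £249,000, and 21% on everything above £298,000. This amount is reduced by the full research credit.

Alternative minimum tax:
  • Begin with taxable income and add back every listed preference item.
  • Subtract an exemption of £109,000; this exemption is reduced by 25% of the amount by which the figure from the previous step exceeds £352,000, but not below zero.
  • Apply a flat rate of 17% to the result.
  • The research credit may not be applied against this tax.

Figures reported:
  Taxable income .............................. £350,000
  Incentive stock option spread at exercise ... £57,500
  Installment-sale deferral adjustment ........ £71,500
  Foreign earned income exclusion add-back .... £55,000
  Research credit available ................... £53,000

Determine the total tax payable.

Ordinary income tax:
  £49,000 × 9% = £4,410
  £249,000 × 16% = £39,840
  £52,000 × 21% = £10,920
  → £55,170
  Less research credit £53,000 → £2,170

Alternative minimum tax:
  Adjusted income: £350,000 + £57,500 + £71,500 + £55,000 = £534,000
  Exemption: £109,000 − 25% × (£534,000 − £352,000) = £109,000 − £45,500 = £63,500
  Base: £534,000 − £63,500 = £470,500
  £470,500 × 17% = £79,985

£79,985 > £2,170, so the alternative minimum tax is the binding amount.

£79,985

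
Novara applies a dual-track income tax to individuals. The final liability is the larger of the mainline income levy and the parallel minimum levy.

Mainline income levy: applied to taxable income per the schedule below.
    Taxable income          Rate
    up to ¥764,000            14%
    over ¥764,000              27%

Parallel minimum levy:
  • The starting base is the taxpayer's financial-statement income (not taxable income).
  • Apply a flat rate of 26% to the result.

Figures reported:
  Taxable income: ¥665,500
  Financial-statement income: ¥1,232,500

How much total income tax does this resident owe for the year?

¥320,450

Parallel minimum levy:
  Base (financial-statement income): ¥1,232,500
  ¥1,232,500 × 26% = ¥320,450

Mainline income levy:
  ¥665,500 × 14% = ¥93,170

¥320,450 > ¥93,170, so the parallel minimum levy is the binding amount.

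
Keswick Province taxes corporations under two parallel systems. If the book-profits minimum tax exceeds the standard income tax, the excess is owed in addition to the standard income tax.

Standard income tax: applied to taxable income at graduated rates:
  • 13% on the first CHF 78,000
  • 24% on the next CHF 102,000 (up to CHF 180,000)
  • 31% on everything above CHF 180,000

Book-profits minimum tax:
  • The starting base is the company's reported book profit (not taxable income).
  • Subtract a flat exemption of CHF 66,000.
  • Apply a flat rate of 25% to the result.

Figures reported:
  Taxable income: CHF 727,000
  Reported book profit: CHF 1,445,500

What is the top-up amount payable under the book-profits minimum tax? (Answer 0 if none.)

Standard income tax:
  CHF 78,000 × 13% = CHF 10,140
  CHF 102,000 × 24% = CHF 24,480
  CHF 547,000 × 31% = CHF 169,570
  → CHF 204,190

Book-profits minimum tax:
  Base (reported book profit): CHF 1,445,500
  Less exemption CHF 66,000 → base CHF 1,379,500
  CHF 1,379,500 × 25% = CHF 344,875

Excess of book-profits minimum tax over standard income tax: CHF 344,875 − CHF 204,190 = CHF 140,685.

CHF 140,685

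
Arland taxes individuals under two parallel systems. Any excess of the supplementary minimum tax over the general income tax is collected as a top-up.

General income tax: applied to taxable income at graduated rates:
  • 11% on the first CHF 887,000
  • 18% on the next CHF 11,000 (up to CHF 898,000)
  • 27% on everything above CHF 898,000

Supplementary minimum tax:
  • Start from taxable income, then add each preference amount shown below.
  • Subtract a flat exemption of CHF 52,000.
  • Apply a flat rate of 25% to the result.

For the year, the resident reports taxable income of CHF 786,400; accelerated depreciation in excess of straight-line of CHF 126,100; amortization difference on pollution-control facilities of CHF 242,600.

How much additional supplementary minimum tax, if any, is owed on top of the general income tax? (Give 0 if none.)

CHF 189,271

General income tax:
  CHF 786,400 × 11% = CHF 86,504

Supplementary minimum tax:
  Adjusted income: CHF 786,400 + CHF 126,100 + CHF 242,600 = CHF 1,155,100
  Less exemption CHF 52,000 → base CHF 1,103,100
  CHF 1,103,100 × 25% = CHF 275,775

Excess of supplementary minimum tax over general income tax: CHF 275,775 − CHF 86,504 = CHF 189,271.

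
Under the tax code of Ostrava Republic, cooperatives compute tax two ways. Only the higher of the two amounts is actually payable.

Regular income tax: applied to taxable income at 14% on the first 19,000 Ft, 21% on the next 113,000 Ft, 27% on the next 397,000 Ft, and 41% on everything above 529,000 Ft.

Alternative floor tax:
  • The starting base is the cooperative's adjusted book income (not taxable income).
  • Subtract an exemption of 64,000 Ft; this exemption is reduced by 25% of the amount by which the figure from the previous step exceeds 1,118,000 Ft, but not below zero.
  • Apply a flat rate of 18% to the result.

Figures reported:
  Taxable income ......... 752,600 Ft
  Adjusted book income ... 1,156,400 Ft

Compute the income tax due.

225,256 Ft

Regular income tax:
  19,000 Ft × 14% = 2,660 Ft
  113,000 Ft × 21% = 23,730 Ft
  397,000 Ft × 27% = 107,190 Ft
  223,600 Ft × 41% = 91,676 Ft
  → 225,256 Ft

Alternative floor tax:
  Base (adjusted book income): 1,156,400 Ft
  Exemption: 64,000 Ft − 25% × (1,156,400 Ft − 1,118,000 Ft) = 64,000 Ft − 9,600 Ft = 54,400 Ft
  Base: 1,156,400 Ft − 54,400 Ft = 1,102,000 Ft
  1,102,000 Ft × 18% = 198,360 Ft

225,256 Ft > 198,360 Ft, so the regular income tax governs.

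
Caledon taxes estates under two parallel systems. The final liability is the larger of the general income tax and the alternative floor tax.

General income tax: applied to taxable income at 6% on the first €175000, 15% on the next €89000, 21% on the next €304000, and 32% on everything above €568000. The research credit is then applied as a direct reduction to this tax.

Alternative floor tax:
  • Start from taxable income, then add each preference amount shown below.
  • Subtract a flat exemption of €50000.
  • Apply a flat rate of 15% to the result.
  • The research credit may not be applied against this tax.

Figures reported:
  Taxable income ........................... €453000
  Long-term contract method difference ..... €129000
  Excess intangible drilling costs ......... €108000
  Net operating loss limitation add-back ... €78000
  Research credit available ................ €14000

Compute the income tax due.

Alternative floor tax:
  Adjusted income: €453000 + €129000 + €108000 + €78000 = €768000
  Less exemption €50000 → base €718000
  €718000 × 15% = €107700

General income tax:
  €175000 × 6% = €10500
  €89000 × 15% = €13350
  €189000 × 21% = €39690
  → €63540
  Less research credit €14000 → €49540

€107700 > €49540, so the alternative floor tax is the binding amount.

€107700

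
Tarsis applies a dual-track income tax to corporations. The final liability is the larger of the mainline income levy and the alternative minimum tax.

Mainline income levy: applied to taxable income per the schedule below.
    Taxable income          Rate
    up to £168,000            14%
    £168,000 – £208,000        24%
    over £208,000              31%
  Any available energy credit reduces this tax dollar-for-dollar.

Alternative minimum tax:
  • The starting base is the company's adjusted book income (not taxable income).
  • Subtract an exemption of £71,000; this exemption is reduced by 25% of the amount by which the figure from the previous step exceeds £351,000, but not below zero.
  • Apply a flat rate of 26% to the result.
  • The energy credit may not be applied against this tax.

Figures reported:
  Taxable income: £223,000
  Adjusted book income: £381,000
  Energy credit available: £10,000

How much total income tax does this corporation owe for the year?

Mainline income levy:
  £168,000 × 14% = £23,520
  £40,000 × 24% = £9,600
  £15,000 × 31% = £4,650
  → £37,770
  Less energy credit £10,000 → £27,770

Alternative minimum tax:
  Base (adjusted book income): £381,000
  Exemption: £71,000 − 25% × (£381,000 − £351,000) = £71,000 − £7,500 = £63,500
  Base: £381,000 − £63,500 = £317,500
  £317,500 × 26% = £82,550

£82,550 > £27,770, so the alternative minimum tax is the binding amount.

£82,550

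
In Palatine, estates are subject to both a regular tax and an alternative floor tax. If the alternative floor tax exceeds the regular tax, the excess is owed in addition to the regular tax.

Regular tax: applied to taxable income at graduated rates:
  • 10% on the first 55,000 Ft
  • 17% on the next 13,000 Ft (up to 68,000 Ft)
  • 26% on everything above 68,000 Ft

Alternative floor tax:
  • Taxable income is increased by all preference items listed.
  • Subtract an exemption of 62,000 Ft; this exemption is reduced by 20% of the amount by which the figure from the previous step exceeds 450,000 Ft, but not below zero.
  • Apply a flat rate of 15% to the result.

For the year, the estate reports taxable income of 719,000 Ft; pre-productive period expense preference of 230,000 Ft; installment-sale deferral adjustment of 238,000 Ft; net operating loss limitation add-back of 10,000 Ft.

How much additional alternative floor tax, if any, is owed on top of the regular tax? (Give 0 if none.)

2,580 Ft

Alternative floor tax:
  Adjusted income: 719,000 Ft + 230,000 Ft + 238,000 Ft + 10,000 Ft = 1,197,000 Ft
  Exemption: 20% × (1,197,000 Ft − 450,000 Ft) = 149,400 Ft ≥ 62,000 Ft, so the exemption is fully phased out
  Base: 1,197,000 Ft − 0 Ft = 1,197,000 Ft
  1,197,000 Ft × 15% = 179,550 Ft

Regular tax:
  55,000 Ft × 10% = 5,500 Ft
  13,000 Ft × 17% = 2,210 Ft
  651,000 Ft × 26% = 169,260 Ft
  → 176,970 Ft

Excess of alternative floor tax over regular tax: 179,550 Ft − 176,970 Ft = 2,580 Ft.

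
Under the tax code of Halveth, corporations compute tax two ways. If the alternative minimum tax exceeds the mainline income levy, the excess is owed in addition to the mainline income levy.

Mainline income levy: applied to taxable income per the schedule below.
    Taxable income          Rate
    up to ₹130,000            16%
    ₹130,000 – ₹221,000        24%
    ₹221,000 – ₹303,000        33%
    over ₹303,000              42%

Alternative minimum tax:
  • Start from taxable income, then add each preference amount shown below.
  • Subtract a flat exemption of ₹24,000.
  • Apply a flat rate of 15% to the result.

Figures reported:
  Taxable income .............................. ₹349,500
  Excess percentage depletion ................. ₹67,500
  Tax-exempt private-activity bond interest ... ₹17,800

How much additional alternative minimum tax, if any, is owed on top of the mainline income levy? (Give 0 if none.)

Mainline income levy:
  ₹130,000 × 16% = ₹20,800
  ₹91,000 × 24% = ₹21,840
  ₹82,000 × 33% = ₹27,060
  ₹46,500 × 42% = ₹19,530
  → ₹89,230

Alternative minimum tax:
  Adjusted income: ₹349,500 + ₹67,500 + ₹17,800 = ₹434,800
  Less exemption ₹24,000 → base ₹410,800
  ₹410,800 × 15% = ₹61,620

₹61,620 ≤ ₹89,230, so no add-on is due.

₹0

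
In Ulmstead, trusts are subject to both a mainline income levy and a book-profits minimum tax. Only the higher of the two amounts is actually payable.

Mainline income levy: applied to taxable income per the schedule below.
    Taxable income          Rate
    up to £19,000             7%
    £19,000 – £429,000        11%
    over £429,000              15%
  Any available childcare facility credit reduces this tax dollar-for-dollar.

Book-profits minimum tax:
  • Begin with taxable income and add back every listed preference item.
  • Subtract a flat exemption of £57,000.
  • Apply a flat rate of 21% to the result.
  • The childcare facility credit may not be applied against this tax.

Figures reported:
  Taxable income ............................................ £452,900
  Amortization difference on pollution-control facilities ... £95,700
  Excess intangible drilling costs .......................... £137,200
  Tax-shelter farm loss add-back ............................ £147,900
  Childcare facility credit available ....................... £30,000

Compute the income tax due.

£163,107

Mainline income levy:
  £19,000 × 7% = £1,330
  £410,000 × 11% = £45,100
  £23,900 × 15% = £3,585
  → £50,015
  Less childcare facility credit £30,000 → £20,015

Book-profits minimum tax:
  Adjusted income: £452,900 + £95,700 + £137,200 + £147,900 = £833,700
  Less exemption £57,000 → base £776,700
  £776,700 × 21% = £163,107

£163,107 > £20,015, so the book-profits minimum tax is the binding amount.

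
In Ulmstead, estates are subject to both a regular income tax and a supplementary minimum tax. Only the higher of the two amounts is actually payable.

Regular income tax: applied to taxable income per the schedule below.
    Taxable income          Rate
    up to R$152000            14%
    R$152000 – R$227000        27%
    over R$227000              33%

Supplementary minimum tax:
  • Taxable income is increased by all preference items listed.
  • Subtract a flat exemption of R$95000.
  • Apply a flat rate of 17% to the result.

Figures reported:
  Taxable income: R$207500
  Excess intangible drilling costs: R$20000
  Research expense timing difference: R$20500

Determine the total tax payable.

Supplementary minimum tax:
  Adjusted income: R$207500 + R$20000 + R$20500 = R$248000
  Less exemption R$95000 → base R$153000
  R$153000 × 17% = R$26010

Regular income tax:
  R$152000 × 14% = R$21280
  R$55500 × 27% = R$14985
  → R$36265

R$36265 > R$26010, so the regular income tax governs.

R$36265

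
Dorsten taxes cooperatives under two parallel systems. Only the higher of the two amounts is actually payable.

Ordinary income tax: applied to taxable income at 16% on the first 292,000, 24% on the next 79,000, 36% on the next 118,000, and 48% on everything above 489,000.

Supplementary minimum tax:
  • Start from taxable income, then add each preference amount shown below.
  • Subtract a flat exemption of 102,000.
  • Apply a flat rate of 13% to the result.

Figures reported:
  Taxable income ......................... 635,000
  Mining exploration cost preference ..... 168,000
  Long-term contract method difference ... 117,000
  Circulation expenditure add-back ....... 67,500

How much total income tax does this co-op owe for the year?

Ordinary income tax:
  292,000 × 16% = 46,720
  79,000 × 24% = 18,960
  118,000 × 36% = 42,480
  146,000 × 48% = 70,080
  → 178,240

Supplementary minimum tax:
  Adjusted income: 635,000 + 168,000 + 117,000 + 67,500 = 987,500
  Less exemption 102,000 → base 885,500
  885,500 × 13% = 115,115

178,240 > 115,115, so the ordinary income tax governs.

178,240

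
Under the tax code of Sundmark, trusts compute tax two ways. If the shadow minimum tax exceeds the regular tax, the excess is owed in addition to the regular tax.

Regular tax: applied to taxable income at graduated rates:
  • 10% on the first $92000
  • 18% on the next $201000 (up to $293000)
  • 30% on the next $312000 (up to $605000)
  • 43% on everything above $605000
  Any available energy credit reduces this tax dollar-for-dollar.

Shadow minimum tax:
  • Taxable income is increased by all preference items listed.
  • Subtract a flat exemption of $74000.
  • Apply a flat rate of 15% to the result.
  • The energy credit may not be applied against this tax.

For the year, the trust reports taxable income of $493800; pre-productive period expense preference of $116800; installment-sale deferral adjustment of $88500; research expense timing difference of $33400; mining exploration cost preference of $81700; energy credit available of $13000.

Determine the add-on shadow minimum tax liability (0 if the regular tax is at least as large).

Regular tax:
  $92000 × 10% = $9200
  $201000 × 18% = $36180
  $200800 × 30% = $60240
  → $105620
  Less energy credit $13000 → $92620

Shadow minimum tax:
  Adjusted income: $493800 + $116800 + $88500 + $33400 + $81700 = $814200
  Less exemption $74000 → base $740200
  $740200 × 15% = $111030

Excess of shadow minimum tax over regular tax: $111030 − $92620 = $18410.

$18410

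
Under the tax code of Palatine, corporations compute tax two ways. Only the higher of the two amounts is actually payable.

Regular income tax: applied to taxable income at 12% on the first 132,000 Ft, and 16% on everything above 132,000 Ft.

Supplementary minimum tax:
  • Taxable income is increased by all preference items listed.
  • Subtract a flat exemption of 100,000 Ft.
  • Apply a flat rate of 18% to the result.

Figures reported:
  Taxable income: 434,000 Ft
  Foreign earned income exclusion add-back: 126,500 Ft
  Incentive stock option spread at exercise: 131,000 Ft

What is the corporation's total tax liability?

106,470 Ft

Regular income tax:
  132,000 Ft × 12% = 15,840 Ft
  302,000 Ft × 16% = 48,320 Ft
  → 64,160 Ft

Supplementary minimum tax:
  Adjusted income: 434,000 Ft + 126,500 Ft + 131,000 Ft = 691,500 Ft
  Less exemption 100,000 Ft → base 591,500 Ft
  591,500 Ft × 18% = 106,470 Ft

106,470 Ft > 64,160 Ft, so the supplementary minimum tax is the binding amount.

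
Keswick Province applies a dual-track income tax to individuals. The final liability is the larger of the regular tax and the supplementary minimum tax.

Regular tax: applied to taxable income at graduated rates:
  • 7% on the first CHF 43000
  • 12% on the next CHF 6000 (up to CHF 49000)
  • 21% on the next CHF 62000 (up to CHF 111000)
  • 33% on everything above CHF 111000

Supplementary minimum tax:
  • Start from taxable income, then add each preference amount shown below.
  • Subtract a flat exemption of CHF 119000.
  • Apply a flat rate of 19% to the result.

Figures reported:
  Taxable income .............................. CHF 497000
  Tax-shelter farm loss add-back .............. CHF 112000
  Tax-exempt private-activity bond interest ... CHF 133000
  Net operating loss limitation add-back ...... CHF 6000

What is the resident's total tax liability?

CHF 144130

Supplementary minimum tax:
  Adjusted income: CHF 497000 + CHF 112000 + CHF 133000 + CHF 6000 = CHF 748000
  Less exemption CHF 119000 → base CHF 629000
  CHF 629000 × 19% = CHF 119510

Regular tax:
  CHF 43000 × 7% = CHF 3010
  CHF 6000 × 12% = CHF 720
  CHF 62000 × 21% = CHF 13020
  CHF 386000 × 33% = CHF 127380
  → CHF 144130

CHF 144130 > CHF 119510, so the regular tax governs.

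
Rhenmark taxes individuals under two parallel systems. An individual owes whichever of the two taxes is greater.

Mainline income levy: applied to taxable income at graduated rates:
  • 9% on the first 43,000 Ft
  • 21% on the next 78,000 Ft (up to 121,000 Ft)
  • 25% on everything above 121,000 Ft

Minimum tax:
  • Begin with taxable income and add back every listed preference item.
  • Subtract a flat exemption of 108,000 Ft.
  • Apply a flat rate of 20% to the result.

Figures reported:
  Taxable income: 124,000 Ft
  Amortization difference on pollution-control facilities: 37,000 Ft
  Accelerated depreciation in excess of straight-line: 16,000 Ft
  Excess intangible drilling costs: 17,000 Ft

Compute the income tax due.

21,000 Ft

Minimum tax:
  Adjusted income: 124,000 Ft + 37,000 Ft + 16,000 Ft + 17,000 Ft = 194,000 Ft
  Less exemption 108,000 Ft → base 86,000 Ft
  86,000 Ft × 20% = 17,200 Ft

Mainline income levy:
  43,000 Ft × 9% = 3,870 Ft
  78,000 Ft × 21% = 16,380 Ft
  3,000 Ft × 25% = 750 Ft
  → 21,000 Ft

21,000 Ft > 17,200 Ft, so the mainline income levy governs.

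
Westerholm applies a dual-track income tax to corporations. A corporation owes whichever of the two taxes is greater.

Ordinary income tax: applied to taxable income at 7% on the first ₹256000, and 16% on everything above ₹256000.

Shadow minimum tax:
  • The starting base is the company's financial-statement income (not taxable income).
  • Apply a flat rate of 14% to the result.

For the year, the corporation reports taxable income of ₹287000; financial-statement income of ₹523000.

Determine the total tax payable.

₹73220

Shadow minimum tax:
  Base (financial-statement income): ₹523000
  ₹523000 × 14% = ₹73220

Ordinary income tax:
  ₹256000 × 7% = ₹17920
  ₹31000 × 16% = ₹4960
  → ₹22880

₹73220 > ₹22880, so the shadow minimum tax is the binding amount.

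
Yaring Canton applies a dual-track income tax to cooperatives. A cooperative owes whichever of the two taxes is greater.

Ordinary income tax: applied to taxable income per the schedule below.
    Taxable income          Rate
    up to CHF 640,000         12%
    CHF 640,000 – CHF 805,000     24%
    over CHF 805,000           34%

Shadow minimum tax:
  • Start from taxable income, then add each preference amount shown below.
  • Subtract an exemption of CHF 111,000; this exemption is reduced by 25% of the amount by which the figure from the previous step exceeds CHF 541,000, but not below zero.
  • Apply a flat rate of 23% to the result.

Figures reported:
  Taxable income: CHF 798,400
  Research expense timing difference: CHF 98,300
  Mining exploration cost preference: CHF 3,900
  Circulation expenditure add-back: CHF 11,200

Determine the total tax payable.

Ordinary income tax:
  CHF 640,000 × 12% = CHF 76,800
  CHF 158,400 × 24% = CHF 38,016
  → CHF 114,816

Shadow minimum tax:
  Adjusted income: CHF 798,400 + CHF 98,300 + CHF 3,900 + CHF 11,200 = CHF 911,800
  Exemption: CHF 111,000 − 25% × (CHF 911,800 − CHF 541,000) = CHF 111,000 − CHF 92,700 = CHF 18,300
  Base: CHF 911,800 − CHF 18,300 = CHF 893,500
  CHF 893,500 × 23% = CHF 205,505

CHF 205,505 > CHF 114,816, so the shadow minimum tax is the binding amount.

CHF 205,505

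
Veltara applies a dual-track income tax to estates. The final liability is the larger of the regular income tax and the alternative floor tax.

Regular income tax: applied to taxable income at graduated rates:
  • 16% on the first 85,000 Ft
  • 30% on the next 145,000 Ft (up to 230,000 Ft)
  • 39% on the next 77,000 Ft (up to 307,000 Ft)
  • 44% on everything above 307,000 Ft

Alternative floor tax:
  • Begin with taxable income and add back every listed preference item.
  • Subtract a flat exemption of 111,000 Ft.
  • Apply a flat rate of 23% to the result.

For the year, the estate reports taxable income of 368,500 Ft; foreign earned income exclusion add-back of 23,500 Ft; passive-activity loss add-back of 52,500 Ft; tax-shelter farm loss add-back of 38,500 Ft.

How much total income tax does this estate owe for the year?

Alternative floor tax:
  Adjusted income: 368,500 Ft + 23,500 Ft + 52,500 Ft + 38,500 Ft = 483,000 Ft
  Less exemption 111,000 Ft → base 372,000 Ft
  372,000 Ft × 23% = 85,560 Ft

Regular income tax:
  85,000 Ft × 16% = 13,600 Ft
  145,000 Ft × 30% = 43,500 Ft
  77,000 Ft × 39% = 30,030 Ft
  61,500 Ft × 44% = 27,060 Ft
  → 114,190 Ft

114,190 Ft > 85,560 Ft, so the regular income tax governs.

114,190 Ft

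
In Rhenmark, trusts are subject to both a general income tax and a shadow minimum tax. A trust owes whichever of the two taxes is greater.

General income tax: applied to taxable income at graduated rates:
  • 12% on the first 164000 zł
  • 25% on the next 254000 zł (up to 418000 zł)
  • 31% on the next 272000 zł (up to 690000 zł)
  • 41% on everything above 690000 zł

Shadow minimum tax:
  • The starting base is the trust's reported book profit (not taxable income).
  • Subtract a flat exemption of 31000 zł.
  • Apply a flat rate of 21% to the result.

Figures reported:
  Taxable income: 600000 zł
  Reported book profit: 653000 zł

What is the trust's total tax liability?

139600 zł

General income tax:
  164000 zł × 12% = 19680 zł
  254000 zł × 25% = 63500 zł
  182000 zł × 31% = 56420 zł
  → 139600 zł

Shadow minimum tax:
  Base (reported book profit): 653000 zł
  Less exemption 31000 zł → base 622000 zł
  622000 zł × 21% = 130620 zł

139600 zł > 130620 zł, so the general income tax governs.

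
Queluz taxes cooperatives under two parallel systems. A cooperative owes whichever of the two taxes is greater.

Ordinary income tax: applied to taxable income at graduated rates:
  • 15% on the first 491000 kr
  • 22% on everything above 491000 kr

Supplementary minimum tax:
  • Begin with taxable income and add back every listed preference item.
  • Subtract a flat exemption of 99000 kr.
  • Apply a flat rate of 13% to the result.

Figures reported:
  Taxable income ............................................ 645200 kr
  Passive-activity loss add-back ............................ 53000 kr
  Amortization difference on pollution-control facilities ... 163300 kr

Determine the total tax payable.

Ordinary income tax:
  491000 kr × 15% = 73650 kr
  154200 kr × 22% = 33924 kr
  → 107574 kr

Supplementary minimum tax:
  Adjusted income: 645200 kr + 53000 kr + 163300 kr = 861500 kr
  Less exemption 99000 kr → base 762500 kr
  762500 kr × 13% = 99125 kr

107574 kr > 99125 kr, so the ordinary income tax governs.

107574 kr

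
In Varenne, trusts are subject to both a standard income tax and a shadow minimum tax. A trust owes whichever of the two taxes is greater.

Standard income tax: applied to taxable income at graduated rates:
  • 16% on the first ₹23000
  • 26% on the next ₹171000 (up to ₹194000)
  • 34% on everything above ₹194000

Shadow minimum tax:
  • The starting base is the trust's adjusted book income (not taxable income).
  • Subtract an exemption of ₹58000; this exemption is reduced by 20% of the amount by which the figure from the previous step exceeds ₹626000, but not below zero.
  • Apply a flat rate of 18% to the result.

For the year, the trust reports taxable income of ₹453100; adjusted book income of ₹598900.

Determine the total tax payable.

Standard income tax:
  ₹23000 × 16% = ₹3680
  ₹171000 × 26% = ₹44460
  ₹259100 × 34% = ₹88094
  → ₹136234

Shadow minimum tax:
  Base (adjusted book income): ₹598900
  Exemption: ₹598900 ≤ ₹626000, so full ₹58000 applies
  Base: ₹598900 − ₹58000 = ₹540900
  ₹540900 × 18% = ₹97362

₹136234 > ₹97362, so the standard income tax governs.

₹136234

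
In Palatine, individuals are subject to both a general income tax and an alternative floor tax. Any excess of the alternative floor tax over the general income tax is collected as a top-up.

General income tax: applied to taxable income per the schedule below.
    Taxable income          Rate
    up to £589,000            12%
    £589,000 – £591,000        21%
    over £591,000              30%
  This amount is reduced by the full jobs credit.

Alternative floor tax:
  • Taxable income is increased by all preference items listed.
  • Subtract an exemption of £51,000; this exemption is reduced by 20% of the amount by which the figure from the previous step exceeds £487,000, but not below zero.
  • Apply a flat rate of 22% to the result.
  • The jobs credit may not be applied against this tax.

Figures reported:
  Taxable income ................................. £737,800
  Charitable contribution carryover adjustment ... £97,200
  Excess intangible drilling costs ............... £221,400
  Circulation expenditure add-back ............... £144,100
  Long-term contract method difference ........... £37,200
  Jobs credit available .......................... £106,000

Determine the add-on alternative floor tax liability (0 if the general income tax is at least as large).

General income tax:
  £589,000 × 12% = £70,680
  £2,000 × 21% = £420
  £146,800 × 30% = £44,040
  → £115,140
  Less jobs credit £106,000 → £9,140

Alternative floor tax:
  Adjusted income: £737,800 + £97,200 + £221,400 + £144,100 + £37,200 = £1,237,700
  Exemption: 20% × (£1,237,700 − £487,000) = £150,140 ≥ £51,000, so the exemption is fully phased out
  Base: £1,237,700 − £0 = £1,237,700
  £1,237,700 × 22% = £272,294

Excess of alternative floor tax over general income tax: £272,294 − £9,140 = £263,154.

£263,154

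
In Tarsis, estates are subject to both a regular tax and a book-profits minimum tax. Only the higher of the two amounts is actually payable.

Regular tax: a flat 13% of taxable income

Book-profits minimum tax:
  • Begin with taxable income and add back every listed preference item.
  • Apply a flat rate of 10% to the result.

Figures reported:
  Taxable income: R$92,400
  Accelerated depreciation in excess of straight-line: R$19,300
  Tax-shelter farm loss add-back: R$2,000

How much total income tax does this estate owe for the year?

Book-profits minimum tax:
  Adjusted income: R$92,400 + R$19,300 + R$2,000 = R$113,700
  R$113,700 × 10% = R$11,370

Regular tax:
  R$92,400 × 13% = R$12,012

R$12,012 > R$11,370, so the regular tax governs.

R$12,012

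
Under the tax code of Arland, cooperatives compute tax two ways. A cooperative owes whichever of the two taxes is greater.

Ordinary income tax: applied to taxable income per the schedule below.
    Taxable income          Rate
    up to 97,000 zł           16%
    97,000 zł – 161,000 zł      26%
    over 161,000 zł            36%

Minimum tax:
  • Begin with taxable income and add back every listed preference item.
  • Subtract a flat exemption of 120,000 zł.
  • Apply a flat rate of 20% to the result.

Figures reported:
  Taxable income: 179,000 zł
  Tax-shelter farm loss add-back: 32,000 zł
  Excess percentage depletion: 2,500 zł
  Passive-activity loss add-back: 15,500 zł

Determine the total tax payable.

Ordinary income tax:
  97,000 zł × 16% = 15,520 zł
  64,000 zł × 26% = 16,640 zł
  18,000 zł × 36% = 6,480 zł
  → 38,640 zł

Minimum tax:
  Adjusted income: 179,000 zł + 32,000 zł + 2,500 zł + 15,500 zł = 229,000 zł
  Less exemption 120,000 zł → base 109,000 zł
  109,000 zł × 20% = 21,800 zł

38,640 zł > 21,800 zł, so the ordinary income tax governs.

38,640 zł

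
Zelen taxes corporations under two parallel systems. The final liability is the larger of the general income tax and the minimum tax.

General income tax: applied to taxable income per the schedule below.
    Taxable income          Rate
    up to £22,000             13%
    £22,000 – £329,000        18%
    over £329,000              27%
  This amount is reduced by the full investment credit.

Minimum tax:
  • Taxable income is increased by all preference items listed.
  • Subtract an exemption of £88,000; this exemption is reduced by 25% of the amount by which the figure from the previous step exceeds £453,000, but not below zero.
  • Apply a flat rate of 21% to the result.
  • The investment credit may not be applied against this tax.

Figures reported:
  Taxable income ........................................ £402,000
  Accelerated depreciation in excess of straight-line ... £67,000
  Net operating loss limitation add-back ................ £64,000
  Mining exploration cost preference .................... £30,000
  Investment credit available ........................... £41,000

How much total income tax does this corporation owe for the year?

£105,525

General income tax:
  £22,000 × 13% = £2,860
  £307,000 × 18% = £55,260
  £73,000 × 27% = £19,710
  → £77,830
  Less investment credit £41,000 → £36,830

Minimum tax:
  Adjusted income: £402,000 + £67,000 + £64,000 + £30,000 = £563,000
  Exemption: £88,000 − 25% × (£563,000 − £453,000) = £88,000 − £27,500 = £60,500
  Base: £563,000 − £60,500 = £502,500
  £502,500 × 21% = £105,525

£105,525 > £36,830, so the minimum tax is the binding amount.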